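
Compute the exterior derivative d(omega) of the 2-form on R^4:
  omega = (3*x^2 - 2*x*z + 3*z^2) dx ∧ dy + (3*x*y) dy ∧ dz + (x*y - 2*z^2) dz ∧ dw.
d(omega) = (-2*x + 3*y + 6*z) dx ∧ dy ∧ dz + (y) dx ∧ dz ∧ dw + (x) dy ∧ dz ∧ dw

For a 2-form omega = sum_{i<j} g_{ij} dx_i ∧ dx_j, the exterior derivative is
  d(omega) = sum_{i<j} d(g_{ij}) ∧ dx_i ∧ dx_j = sum_{i<j, k} (∂g_{ij}/∂x_k) dx_k ∧ dx_i ∧ dx_j.
Expand each term, using dx_k ∧ dx_i ∧ dx_j = sgn(permutation) dx_{(a)} ∧ dx_{(b)} ∧ dx_{(c)} with (a < b < c) sorted:
  d(3*x^2 - 2*x*z + 3*z^2) includes (∂/∂z)(3*x^2 - 2*x*z + 3*z^2) dz = (-2*x + 6*z) dz, which multiplied by dx ∧ dy gives (-2*x + 6*z) dx ∧ dy ∧ dz
  d(3*x*y) includes (∂/∂x)(3*x*y) dx = (3*y) dx, which multiplied by dy ∧ dz gives (3*y) dx ∧ dy ∧ dz
  d(x*y - 2*z^2) includes (∂/∂x)(x*y - 2*z^2) dx = (y) dx, which multiplied by dz ∧ dw gives (y) dx ∧ dz ∧ dw
  d(x*y - 2*z^2) includes (∂/∂y)(x*y - 2*z^2) dy = (x) dy, which multiplied by dz ∧ dw gives (x) dy ∧ dz ∧ dw
Collecting like 3-forms: d(omega) = (-2*x + 3*y + 6*z) dx ∧ dy ∧ dz + (y) dx ∧ dz ∧ dw + (x) dy ∧ dz ∧ dw.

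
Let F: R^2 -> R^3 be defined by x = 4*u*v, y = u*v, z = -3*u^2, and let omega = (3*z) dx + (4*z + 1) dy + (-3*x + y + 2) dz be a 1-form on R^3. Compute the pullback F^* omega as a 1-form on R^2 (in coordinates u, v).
F^* omega = (18*u^2*v - 12*u + v) du + (-48*u^3 + u) dv

Using F^*(f dg) = (f ∘ F) d(g ∘ F), substitute each coordinate x_i by F_i(u, v) in f_i, and replace dx_i by d F_i = (∂F_i/∂u) du + (∂F_i/∂v) dv.
  For the x component: f_1(F) = -9*u^2; d F_1 = (4*v) du + (4*u) dv
  For the y component: f_2(F) = 1 - 12*u^2; d F_2 = (v) du + (u) dv
  For the z component: f_3(F) = -11*u*v + 2; d F_3 = (-6*u) du + (0) dv
Combining and collecting du, dv coefficients:
  coeff of du: 18*u^2*v - 12*u + v
  coeff of dv: -48*u^3 + u
F^* omega = (18*u^2*v - 12*u + v) du + (-48*u^3 + u) dv.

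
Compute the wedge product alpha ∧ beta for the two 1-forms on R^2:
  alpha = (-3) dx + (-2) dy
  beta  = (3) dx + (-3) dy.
alpha ∧ beta = (15) dx ∧ dy

Distribute the wedge, using dx_i ∧ dx_j = -dx_j ∧ dx_i and dx_i ∧ dx_i = 0. For each pair (i, j) with i < j, the coefficient of dx_i ∧ dx_j in alpha ∧ beta is (alpha_i * beta_j - alpha_j * beta_i). Collecting: alpha ∧ beta = (15) dx ∧ dy.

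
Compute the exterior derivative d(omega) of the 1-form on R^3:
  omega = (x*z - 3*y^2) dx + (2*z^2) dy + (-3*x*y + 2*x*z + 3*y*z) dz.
d(omega) = (6*y) dx ∧ dy + (-x - 3*y + 2*z) dx ∧ dz + (-3*x - z) dy ∧ dz

For a 1-form omega = sum_i f_i dx_i, the exterior derivative is
  d(omega) = sum_{i < j} (∂f_j/∂x_i - ∂f_i/∂x_j) dx_i ∧ dx_j.
  coefficient of dx ∧ dy: ∂f_2/∂x - ∂f_1/∂y = ∂(2*z^2)/∂x - ∂(x*z - 3*y^2)/∂y = 6*y
  coefficient of dx ∧ dz: ∂f_3/∂x - ∂f_1/∂z = ∂(-3*x*y + 2*x*z + 3*y*z)/∂x - ∂(x*z - 3*y^2)/∂z = -x - 3*y + 2*z
  coefficient of dy ∧ dz: ∂f_3/∂y - ∂f_2/∂z = ∂(-3*x*y + 2*x*z + 3*y*z)/∂y - ∂(2*z^2)/∂z = -3*x - z
Assembling: d(omega) = (6*y) dx ∧ dy + (-x - 3*y + 2*z) dx ∧ dz + (-3*x - z) dy ∧ dz.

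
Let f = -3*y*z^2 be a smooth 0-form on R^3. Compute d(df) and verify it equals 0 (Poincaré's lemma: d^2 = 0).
d(df) = 0

Step 1: df = sum_i (∂f/∂x_i) dx_i = (0) dx + (-3*z^2) dy + (-6*y*z) dz.
Step 2: Apply d again. Using the 1-form formula, the coefficient of dx ∧ dy in d(df) is ∂^2 f/∂x ∂y - ∂^2 f/∂y ∂x = (0) - (0) = 0 (equality of mixed partials for smooth f).
Similarly for dx ∧ dz and dy ∧ dz — all coefficients vanish. So d(df) = 0.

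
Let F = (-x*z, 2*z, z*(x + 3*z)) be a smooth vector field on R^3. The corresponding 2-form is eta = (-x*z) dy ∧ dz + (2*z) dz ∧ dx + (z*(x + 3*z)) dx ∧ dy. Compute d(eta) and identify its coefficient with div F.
d(eta) = (x + 5*z) dx ∧ dy ∧ dz; div F = x + 5*z

For a 2-form in R^3 of the form above, applying d gives a 3-form with coefficient ∂P/∂x + ∂Q/∂y + ∂R/∂z:
  ∂P/∂x = -z
  ∂Q/∂y = 0
  ∂R/∂z = x + 6*z
Sum = x + 5*z, which is exactly div F.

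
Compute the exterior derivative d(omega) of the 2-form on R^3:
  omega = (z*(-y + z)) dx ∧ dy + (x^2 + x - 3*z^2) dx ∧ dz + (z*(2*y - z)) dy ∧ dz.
d(omega) = (-y + 2*z) dx ∧ dy ∧ dz

For a 2-form omega = sum_{i<j} g_{ij} dx_i ∧ dx_j, the exterior derivative is
  d(omega) = sum_{i<j} d(g_{ij}) ∧ dx_i ∧ dx_j = sum_{i<j, k} (∂g_{ij}/∂x_k) dx_k ∧ dx_i ∧ dx_j.
Expand each term, using dx_k ∧ dx_i ∧ dx_j = sgn(permutation) dx_{(a)} ∧ dx_{(b)} ∧ dx_{(c)} with (a < b < c) sorted:
  d(z*(-y + z)) includes (∂/∂z)(z*(-y + z)) dz = (-y + 2*z) dz, which multiplied by dx ∧ dy gives (-y + 2*z) dx ∧ dy ∧ dz
Collecting like 3-forms: d(omega) = (-y + 2*z) dx ∧ dy ∧ dz.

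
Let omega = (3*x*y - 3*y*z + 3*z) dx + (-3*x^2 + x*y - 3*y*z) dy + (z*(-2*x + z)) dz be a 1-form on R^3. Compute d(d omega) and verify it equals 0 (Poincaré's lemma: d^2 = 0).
d(d omega) = 0

Step 1: d omega = sum_{i<j} (∂f_j/∂x_i - ∂f_i/∂x_j) dx_i ∧ dx_j:
  coeff of dx ∧ dy: -9*x + y + 3*z
  coeff of dx ∧ dz: 3*y - 2*z - 3
  coeff of dy ∧ dz: 3*y
Step 2: Apply d again to each 2-form coefficient. The only possible 3-form in R^3 is dx ∧ dy ∧ dz, with coefficient
  ∂(coeff of dy∧dz)/∂x - ∂(coeff of dx∧dz)/∂y + ∂(coeff of dx∧dy)/∂z
  = ∂/∂x (3*y) - ∂/∂y (3*y - 2*z - 3) + ∂/∂z (-9*x + y + 3*z).
Each of these terms simplifies to sums of mixed partials that cancel in pairs. The result is 0 (by equality of mixed partials for smooth functions — Schwarz / Clairaut).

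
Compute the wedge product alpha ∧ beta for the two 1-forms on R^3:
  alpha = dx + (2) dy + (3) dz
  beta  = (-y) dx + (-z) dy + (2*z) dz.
alpha ∧ beta = (2*y - z) dx ∧ dy + (3*y + 2*z) dx ∧ dz + (7*z) dy ∧ dz

Distribute the wedge, using dx_i ∧ dx_j = -dx_j ∧ dx_i and dx_i ∧ dx_i = 0. For each pair (i, j) with i < j, the coefficient of dx_i ∧ dx_j in alpha ∧ beta is (alpha_i * beta_j - alpha_j * beta_i). Collecting: alpha ∧ beta = (2*y - z) dx ∧ dy + (3*y + 2*z) dx ∧ dz + (7*z) dy ∧ dz.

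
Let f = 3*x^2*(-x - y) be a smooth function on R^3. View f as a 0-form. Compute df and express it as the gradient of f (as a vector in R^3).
df = (3*x*(-3*x - 2*y)) dx + (-3*x^2) dy + (0) dz; grad f = (3*x*(-3*x - 2*y), -3*x^2, 0)

For a 0-form f, d f = (∂f/∂x) dx + (∂f/∂y) dy + (∂f/∂z) dz. The components of the vector representation are exactly the entries of grad f in Cartesian coordinates:
  ∂f/∂x = 3*x*(-3*x - 2*y)
  ∂f/∂y = -3*x^2
  ∂f/∂z = 0.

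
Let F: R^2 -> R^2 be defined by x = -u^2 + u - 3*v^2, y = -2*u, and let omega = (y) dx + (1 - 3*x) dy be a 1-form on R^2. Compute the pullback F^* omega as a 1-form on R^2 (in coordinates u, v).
F^* omega = (-2*u^2 + 4*u - 18*v^2 - 2) du + (12*u*v) dv

Using F^*(f dg) = (f ∘ F) d(g ∘ F), substitute each coordinate x_i by F_i(u, v) in f_i, and replace dx_i by d F_i = (∂F_i/∂u) du + (∂F_i/∂v) dv.
  For the x component: f_1(F) = -2*u; d F_1 = (1 - 2*u) du + (-6*v) dv
  For the y component: f_2(F) = 3*u^2 - 3*u + 9*v^2 + 1; d F_2 = (-2) du + (0) dv
Combining and collecting du, dv coefficients:
  coeff of du: -2*u^2 + 4*u - 18*v^2 - 2
  coeff of dv: 12*u*v
F^* omega = (-2*u^2 + 4*u - 18*v^2 - 2) du + (12*u*v) dv.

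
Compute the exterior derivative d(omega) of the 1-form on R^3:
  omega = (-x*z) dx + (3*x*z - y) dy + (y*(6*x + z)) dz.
d(omega) = (3*z) dx ∧ dy + (x + 6*y) dx ∧ dz + (3*x + z) dy ∧ dz

For a 1-form omega = sum_i f_i dx_i, the exterior derivative is
  d(omega) = sum_{i < j} (∂f_j/∂x_i - ∂f_i/∂x_j) dx_i ∧ dx_j.
  coefficient of dx ∧ dy: ∂f_2/∂x - ∂f_1/∂y = ∂(3*x*z - y)/∂x - ∂(-x*z)/∂y = 3*z
  coefficient of dx ∧ dz: ∂f_3/∂x - ∂f_1/∂z = ∂(y*(6*x + z))/∂x - ∂(-x*z)/∂z = x + 6*y
  coefficient of dy ∧ dz: ∂f_3/∂y - ∂f_2/∂z = ∂(y*(6*x + z))/∂y - ∂(3*x*z - y)/∂z = 3*x + z
Assembling: d(omega) = (3*z) dx ∧ dy + (x + 6*y) dx ∧ dz + (3*x + z) dy ∧ dz.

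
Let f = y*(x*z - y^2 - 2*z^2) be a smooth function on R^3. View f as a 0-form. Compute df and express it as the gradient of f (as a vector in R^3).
df = (y*z) dx + (x*z - 3*y^2 - 2*z^2) dy + (y*(x - 4*z)) dz; grad f = (y*z, x*z - 3*y^2 - 2*z^2, y*(x - 4*z))

For a 0-form f, d f = (∂f/∂x) dx + (∂f/∂y) dy + (∂f/∂z) dz. The components of the vector representation are exactly the entries of grad f in Cartesian coordinates:
  ∂f/∂x = y*z
  ∂f/∂y = x*z - 3*y^2 - 2*z^2
  ∂f/∂z = y*(x - 4*z).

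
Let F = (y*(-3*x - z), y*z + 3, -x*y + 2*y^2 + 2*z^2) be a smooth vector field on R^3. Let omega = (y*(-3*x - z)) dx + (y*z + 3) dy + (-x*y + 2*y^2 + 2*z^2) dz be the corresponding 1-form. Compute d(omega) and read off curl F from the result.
d(omega) = (-x + 3*y) dy ∧ dz + (0) dz ∧ dx + (3*x + z) dx ∧ dy; curl F = (-x + 3*y, 0, 3*x + z)

d omega = sum_{i<j} (∂f_j/∂x_i - ∂f_i/∂x_j) dx_i ∧ dx_j. Under the identification (dy ∧ dz, dz ∧ dx, dx ∧ dy) ↔ (e_x, e_y, e_z), the coefficients are exactly the components of curl F. Compute:
  ∂R/∂y - ∂Q/∂z = (-x + 4*y) - (y) = -x + 3*y
  ∂P/∂z - ∂R/∂x = (-y) - (-y) = 0
  ∂Q/∂x - ∂P/∂y = (0) - (-3*x - z) = 3*x + z.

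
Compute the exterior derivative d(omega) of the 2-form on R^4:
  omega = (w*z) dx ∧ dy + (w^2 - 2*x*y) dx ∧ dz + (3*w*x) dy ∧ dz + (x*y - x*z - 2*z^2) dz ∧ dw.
d(omega) = (4*w + 2*x) dx ∧ dy ∧ dz + (z) dx ∧ dy ∧ dw + (2*w + y - z) dx ∧ dz ∧ dw + (4*x) dy ∧ dz ∧ dw

For a 2-form omega = sum_{i<j} g_{ij} dx_i ∧ dx_j, the exterior derivative is
  d(omega) = sum_{i<j} d(g_{ij}) ∧ dx_i ∧ dx_j = sum_{i<j, k} (∂g_{ij}/∂x_k) dx_k ∧ dx_i ∧ dx_j.
Expand each term, using dx_k ∧ dx_i ∧ dx_j = sgn(permutation) dx_{(a)} ∧ dx_{(b)} ∧ dx_{(c)} with (a < b < c) sorted:
  d(w*z) includes (∂/∂z)(w*z) dz = (w) dz, which multiplied by dx ∧ dy gives (w) dx ∧ dy ∧ dz
  d(w*z) includes (∂/∂w)(w*z) dw = (z) dw, which multiplied by dx ∧ dy gives (z) dx ∧ dy ∧ dw
  d(w^2 - 2*x*y) includes (∂/∂y)(w^2 - 2*x*y) dy = (-2*x) dy, which multiplied by dx ∧ dz gives (2*x) dx ∧ dy ∧ dz
  d(w^2 - 2*x*y) includes (∂/∂w)(w^2 - 2*x*y) dw = (2*w) dw, which multiplied by dx ∧ dz gives (2*w) dx ∧ dz ∧ dw
  d(3*w*x) includes (∂/∂x)(3*w*x) dx = (3*w) dx, which multiplied by dy ∧ dz gives (3*w) dx ∧ dy ∧ dz
  d(3*w*x) includes (∂/∂w)(3*w*x) dw = (3*x) dw, which multiplied by dy ∧ dz gives (3*x) dy ∧ dz ∧ dw
  d(x*y - x*z - 2*z^2) includes (∂/∂x)(x*y - x*z - 2*z^2) dx = (y - z) dx, which multiplied by dz ∧ dw gives (y - z) dx ∧ dz ∧ dw
  d(x*y - x*z - 2*z^2) includes (∂/∂y)(x*y - x*z - 2*z^2) dy = (x) dy, which multiplied by dz ∧ dw gives (x) dy ∧ dz ∧ dw
Collecting like 3-forms: d(omega) = (4*w + 2*x) dx ∧ dy ∧ dz + (z) dx ∧ dy ∧ dw + (2*w + y - z) dx ∧ dz ∧ dw + (4*x) dy ∧ dz ∧ dw.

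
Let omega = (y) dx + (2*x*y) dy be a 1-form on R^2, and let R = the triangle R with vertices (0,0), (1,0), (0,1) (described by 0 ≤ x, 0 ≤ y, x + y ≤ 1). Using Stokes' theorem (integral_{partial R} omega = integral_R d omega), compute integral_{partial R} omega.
integral_(partial R) omega = -1/6

Stokes: integral_partial_R omega = integral_R d omega with d omega = (∂Q/∂x - ∂P/∂y) dx ∧ dy.
  ∂Q/∂x = 2*y
  ∂P/∂y = 1
  integrand = ∂Q/∂x - ∂P/∂y = 2*y - 1.
Integrating over R: integral_0^1 integral_0^{1-x} (2*y - 1) dy dx = -1/6.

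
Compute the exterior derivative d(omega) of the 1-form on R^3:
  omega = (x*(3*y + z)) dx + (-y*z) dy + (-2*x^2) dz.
d(omega) = (-3*x) dx ∧ dy + (-5*x) dx ∧ dz + (y) dy ∧ dz

For a 1-form omega = sum_i f_i dx_i, the exterior derivative is
  d(omega) = sum_{i < j} (∂f_j/∂x_i - ∂f_i/∂x_j) dx_i ∧ dx_j.
  coefficient of dx ∧ dy: ∂f_2/∂x - ∂f_1/∂y = ∂(-y*z)/∂x - ∂(x*(3*y + z))/∂y = -3*x
  coefficient of dx ∧ dz: ∂f_3/∂x - ∂f_1/∂z = ∂(-2*x^2)/∂x - ∂(x*(3*y + z))/∂z = -5*x
  coefficient of dy ∧ dz: ∂f_3/∂y - ∂f_2/∂z = ∂(-2*x^2)/∂y - ∂(-y*z)/∂z = y
Assembling: d(omega) = (-3*x) dx ∧ dy + (-5*x) dx ∧ dz + (y) dy ∧ dz.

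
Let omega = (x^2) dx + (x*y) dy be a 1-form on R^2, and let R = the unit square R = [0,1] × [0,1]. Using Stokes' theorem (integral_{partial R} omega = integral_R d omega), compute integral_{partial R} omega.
integral_(partial R) omega = 1/2

Stokes: integral_partial_R omega = integral_R d omega with d omega = (∂Q/∂x - ∂P/∂y) dx ∧ dy.
  ∂Q/∂x = y
  ∂P/∂y = 0
  integrand = ∂Q/∂x - ∂P/∂y = y.
Integrating over R: integral_0^1 integral_0^1 (y) dx dy = 1/2.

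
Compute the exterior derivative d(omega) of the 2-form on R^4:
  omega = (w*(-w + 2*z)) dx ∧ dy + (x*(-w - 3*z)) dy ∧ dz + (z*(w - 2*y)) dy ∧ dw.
d(omega) = (w - 3*z) dx ∧ dy ∧ dz + (-2*w + 2*z) dx ∧ dy ∧ dw + (-w - x + 2*y) dy ∧ dz ∧ dw

For a 2-form omega = sum_{i<j} g_{ij} dx_i ∧ dx_j, the exterior derivative is
  d(omega) = sum_{i<j} d(g_{ij}) ∧ dx_i ∧ dx_j = sum_{i<j, k} (∂g_{ij}/∂x_k) dx_k ∧ dx_i ∧ dx_j.
Expand each term, using dx_k ∧ dx_i ∧ dx_j = sgn(permutation) dx_{(a)} ∧ dx_{(b)} ∧ dx_{(c)} with (a < b < c) sorted:
  d(w*(-w + 2*z)) includes (∂/∂z)(w*(-w + 2*z)) dz = (2*w) dz, which multiplied by dx ∧ dy gives (2*w) dx ∧ dy ∧ dz
  d(w*(-w + 2*z)) includes (∂/∂w)(w*(-w + 2*z)) dw = (-2*w + 2*z) dw, which multiplied by dx ∧ dy gives (-2*w + 2*z) dx ∧ dy ∧ dw
  d(x*(-w - 3*z)) includes (∂/∂x)(x*(-w - 3*z)) dx = (-w - 3*z) dx, which multiplied by dy ∧ dz gives (-w - 3*z) dx ∧ dy ∧ dz
  d(x*(-w - 3*z)) includes (∂/∂w)(x*(-w - 3*z)) dw = (-x) dw, which multiplied by dy ∧ dz gives (-x) dy ∧ dz ∧ dw
  d(z*(w - 2*y)) includes (∂/∂z)(z*(w - 2*y)) dz = (w - 2*y) dz, which multiplied by dy ∧ dw gives (-w + 2*y) dy ∧ dz ∧ dw
Collecting like 3-forms: d(omega) = (w - 3*z) dx ∧ dy ∧ dz + (-2*w + 2*z) dx ∧ dy ∧ dw + (-w - x + 2*y) dy ∧ dz ∧ dw.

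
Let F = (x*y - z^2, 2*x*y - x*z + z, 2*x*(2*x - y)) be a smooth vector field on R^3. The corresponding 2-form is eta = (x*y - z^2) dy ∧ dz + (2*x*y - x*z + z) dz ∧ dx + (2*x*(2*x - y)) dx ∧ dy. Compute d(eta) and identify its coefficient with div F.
d(eta) = (2*x + y) dx ∧ dy ∧ dz; div F = 2*x + y

For a 2-form in R^3 of the form above, applying d gives a 3-form with coefficient ∂P/∂x + ∂Q/∂y + ∂R/∂z:
  ∂P/∂x = y
  ∂Q/∂y = 2*x
  ∂R/∂z = 0
Sum = 2*x + y, which is exactly div F.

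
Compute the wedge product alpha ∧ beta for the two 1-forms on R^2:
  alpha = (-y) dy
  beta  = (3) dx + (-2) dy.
alpha ∧ beta = (3*y) dx ∧ dy

Distribute the wedge, using dx_i ∧ dx_j = -dx_j ∧ dx_i and dx_i ∧ dx_i = 0. For each pair (i, j) with i < j, the coefficient of dx_i ∧ dx_j in alpha ∧ beta is (alpha_i * beta_j - alpha_j * beta_i). Collecting: alpha ∧ beta = (3*y) dx ∧ dy.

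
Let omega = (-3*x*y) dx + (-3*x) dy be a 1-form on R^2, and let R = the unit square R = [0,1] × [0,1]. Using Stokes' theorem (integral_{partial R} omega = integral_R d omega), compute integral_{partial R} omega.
integral_(partial R) omega = -3/2

Stokes: integral_partial_R omega = integral_R d omega with d omega = (∂Q/∂x - ∂P/∂y) dx ∧ dy.
  ∂Q/∂x = -3
  ∂P/∂y = -3*x
  integrand = ∂Q/∂x - ∂P/∂y = 3*x - 3.
Integrating over R: integral_0^1 integral_0^1 (3*x - 3) dx dy = -3/2.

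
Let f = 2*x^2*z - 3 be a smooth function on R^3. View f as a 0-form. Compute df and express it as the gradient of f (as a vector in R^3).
df = (4*x*z) dx + (0) dy + (2*x^2) dz; grad f = (4*x*z, 0, 2*x^2)

For a 0-form f, d f = (∂f/∂x) dx + (∂f/∂y) dy + (∂f/∂z) dz. The components of the vector representation are exactly the entries of grad f in Cartesian coordinates:
  ∂f/∂x = 4*x*z
  ∂f/∂y = 0
  ∂f/∂z = 2*x^2.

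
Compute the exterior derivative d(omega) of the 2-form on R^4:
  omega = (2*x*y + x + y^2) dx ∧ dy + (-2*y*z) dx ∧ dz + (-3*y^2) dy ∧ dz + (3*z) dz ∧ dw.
d(omega) = (2*z) dx ∧ dy ∧ dz

For a 2-form omega = sum_{i<j} g_{ij} dx_i ∧ dx_j, the exterior derivative is
  d(omega) = sum_{i<j} d(g_{ij}) ∧ dx_i ∧ dx_j = sum_{i<j, k} (∂g_{ij}/∂x_k) dx_k ∧ dx_i ∧ dx_j.
Expand each term, using dx_k ∧ dx_i ∧ dx_j = sgn(permutation) dx_{(a)} ∧ dx_{(b)} ∧ dx_{(c)} with (a < b < c) sorted:
  d(-2*y*z) includes (∂/∂y)(-2*y*z) dy = (-2*z) dy, which multiplied by dx ∧ dz gives (2*z) dx ∧ dy ∧ dz
Collecting like 3-forms: d(omega) = (2*z) dx ∧ dy ∧ dz.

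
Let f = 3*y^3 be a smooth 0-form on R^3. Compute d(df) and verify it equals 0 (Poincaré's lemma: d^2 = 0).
d(df) = 0

Step 1: df = sum_i (∂f/∂x_i) dx_i = (0) dx + (9*y^2) dy + (0) dz.
Step 2: Apply d again. Using the 1-form formula, the coefficient of dx ∧ dy in d(df) is ∂^2 f/∂x ∂y - ∂^2 f/∂y ∂x = (0) - (0) = 0 (equality of mixed partials for smooth f).
Similarly for dx ∧ dz and dy ∧ dz — all coefficients vanish. So d(df) = 0.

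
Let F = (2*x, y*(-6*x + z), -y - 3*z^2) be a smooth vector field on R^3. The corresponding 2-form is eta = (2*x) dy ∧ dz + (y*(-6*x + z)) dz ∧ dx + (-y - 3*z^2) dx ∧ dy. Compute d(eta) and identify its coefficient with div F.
d(eta) = (-6*x - 5*z + 2) dx ∧ dy ∧ dz; div F = -6*x - 5*z + 2

For a 2-form in R^3 of the form above, applying d gives a 3-form with coefficient ∂P/∂x + ∂Q/∂y + ∂R/∂z:
  ∂P/∂x = 2
  ∂Q/∂y = -6*x + z
  ∂R/∂z = -6*z
Sum = -6*x - 5*z + 2, which is exactly div F.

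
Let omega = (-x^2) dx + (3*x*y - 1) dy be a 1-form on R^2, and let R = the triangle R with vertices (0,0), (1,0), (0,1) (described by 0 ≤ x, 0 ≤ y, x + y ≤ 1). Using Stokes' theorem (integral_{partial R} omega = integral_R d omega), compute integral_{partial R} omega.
integral_(partial R) omega = 1/2

Stokes: integral_partial_R omega = integral_R d omega with d omega = (∂Q/∂x - ∂P/∂y) dx ∧ dy.
  ∂Q/∂x = 3*y
  ∂P/∂y = 0
  integrand = ∂Q/∂x - ∂P/∂y = 3*y.
Integrating over R: integral_0^1 integral_0^{1-x} (3*y) dy dx = 1/2.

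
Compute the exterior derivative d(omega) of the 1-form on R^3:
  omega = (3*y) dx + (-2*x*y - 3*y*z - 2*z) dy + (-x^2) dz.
d(omega) = (-2*y - 3) dx ∧ dy + (-2*x) dx ∧ dz + (3*y + 2) dy ∧ dz

For a 1-form omega = sum_i f_i dx_i, the exterior derivative is
  d(omega) = sum_{i < j} (∂f_j/∂x_i - ∂f_i/∂x_j) dx_i ∧ dx_j.
  coefficient of dx ∧ dy: ∂f_2/∂x - ∂f_1/∂y = ∂(-2*x*y - 3*y*z - 2*z)/∂x - ∂(3*y)/∂y = -2*y - 3
  coefficient of dx ∧ dz: ∂f_3/∂x - ∂f_1/∂z = ∂(-x^2)/∂x - ∂(3*y)/∂z = -2*x
  coefficient of dy ∧ dz: ∂f_3/∂y - ∂f_2/∂z = ∂(-x^2)/∂y - ∂(-2*x*y - 3*y*z - 2*z)/∂z = 3*y + 2
Assembling: d(omega) = (-2*y - 3) dx ∧ dy + (-2*x) dx ∧ dz + (3*y + 2) dy ∧ dz.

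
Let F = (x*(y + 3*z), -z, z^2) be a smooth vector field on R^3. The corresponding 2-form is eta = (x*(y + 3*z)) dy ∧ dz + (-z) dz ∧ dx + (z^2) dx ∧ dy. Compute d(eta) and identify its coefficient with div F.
d(eta) = (y + 5*z) dx ∧ dy ∧ dz; div F = y + 5*z

For a 2-form in R^3 of the form above, applying d gives a 3-form with coefficient ∂P/∂x + ∂Q/∂y + ∂R/∂z:
  ∂P/∂x = y + 3*z
  ∂Q/∂y = 0
  ∂R/∂z = 2*z
Sum = y + 5*z, which is exactly div F.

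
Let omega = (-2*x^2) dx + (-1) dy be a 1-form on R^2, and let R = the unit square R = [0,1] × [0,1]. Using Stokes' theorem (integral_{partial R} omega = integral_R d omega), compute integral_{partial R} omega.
integral_(partial R) omega = 0

Stokes: integral_partial_R omega = integral_R d omega with d omega = (∂Q/∂x - ∂P/∂y) dx ∧ dy.
  ∂Q/∂x = 0
  ∂P/∂y = 0
  integrand = ∂Q/∂x - ∂P/∂y = 0.
Integrating over R: integral_0^1 integral_0^1 (0) dx dy = 0.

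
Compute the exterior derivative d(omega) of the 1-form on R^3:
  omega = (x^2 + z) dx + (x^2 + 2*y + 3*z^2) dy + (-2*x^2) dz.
d(omega) = (2*x) dx ∧ dy + (-4*x - 1) dx ∧ dz + (-6*z) dy ∧ dz

For a 1-form omega = sum_i f_i dx_i, the exterior derivative is
  d(omega) = sum_{i < j} (∂f_j/∂x_i - ∂f_i/∂x_j) dx_i ∧ dx_j.
  coefficient of dx ∧ dy: ∂f_2/∂x - ∂f_1/∂y = ∂(x^2 + 2*y + 3*z^2)/∂x - ∂(x^2 + z)/∂y = 2*x
  coefficient of dx ∧ dz: ∂f_3/∂x - ∂f_1/∂z = ∂(-2*x^2)/∂x - ∂(x^2 + z)/∂z = -4*x - 1
  coefficient of dy ∧ dz: ∂f_3/∂y - ∂f_2/∂z = ∂(-2*x^2)/∂y - ∂(x^2 + 2*y + 3*z^2)/∂z = -6*z
Assembling: d(omega) = (2*x) dx ∧ dy + (-4*x - 1) dx ∧ dz + (-6*z) dy ∧ dz.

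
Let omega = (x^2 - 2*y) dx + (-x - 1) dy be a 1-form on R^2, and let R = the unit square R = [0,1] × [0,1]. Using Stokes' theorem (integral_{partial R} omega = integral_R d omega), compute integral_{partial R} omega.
integral_(partial R) omega = 1

Stokes: integral_partial_R omega = integral_R d omega with d omega = (∂Q/∂x - ∂P/∂y) dx ∧ dy.
  ∂Q/∂x = -1
  ∂P/∂y = -2
  integrand = ∂Q/∂x - ∂P/∂y = 1.
Integrating over R: integral_0^1 integral_0^1 (1) dx dy = 1.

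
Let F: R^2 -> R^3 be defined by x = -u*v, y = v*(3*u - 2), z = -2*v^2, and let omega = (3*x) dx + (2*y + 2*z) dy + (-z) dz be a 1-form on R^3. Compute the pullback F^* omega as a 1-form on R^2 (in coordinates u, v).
F^* omega = (v^2*(21*u - 12*v - 12)) du + (v*(21*u^2 - 12*u*v - 24*u - 8*v^2 + 8*v + 8)) dv

Using F^*(f dg) = (f ∘ F) d(g ∘ F), substitute each coordinate x_i by F_i(u, v) in f_i, and replace dx_i by d F_i = (∂F_i/∂u) du + (∂F_i/∂v) dv.
  For the x component: f_1(F) = -3*u*v; d F_1 = (-v) du + (-u) dv
  For the y component: f_2(F) = 2*v*(3*u - 2*v - 2); d F_2 = (3*v) du + (3*u - 2) dv
  For the z component: f_3(F) = 2*v^2; d F_3 = (0) du + (-4*v) dv
Combining and collecting du, dv coefficients:
  coeff of du: v^2*(21*u - 12*v - 12)
  coeff of dv: v*(21*u^2 - 12*u*v - 24*u - 8*v^2 + 8*v + 8)
F^* omega = (v^2*(21*u - 12*v - 12)) du + (v*(21*u^2 - 12*u*v - 24*u - 8*v^2 + 8*v + 8)) dv.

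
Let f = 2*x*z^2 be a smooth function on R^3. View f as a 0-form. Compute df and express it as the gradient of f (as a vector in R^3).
df = (2*z^2) dx + (0) dy + (4*x*z) dz; grad f = (2*z^2, 0, 4*x*z)

For a 0-form f, d f = (∂f/∂x) dx + (∂f/∂y) dy + (∂f/∂z) dz. The components of the vector representation are exactly the entries of grad f in Cartesian coordinates:
  ∂f/∂x = 2*z^2
  ∂f/∂y = 0
  ∂f/∂z = 4*x*z.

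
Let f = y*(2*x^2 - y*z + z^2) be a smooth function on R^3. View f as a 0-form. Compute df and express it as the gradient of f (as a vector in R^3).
df = (4*x*y) dx + (2*x^2 - 2*y*z + z^2) dy + (y*(-y + 2*z)) dz; grad f = (4*x*y, 2*x^2 - 2*y*z + z^2, y*(-y + 2*z))

For a 0-form f, d f = (∂f/∂x) dx + (∂f/∂y) dy + (∂f/∂z) dz. The components of the vector representation are exactly the entries of grad f in Cartesian coordinates:
  ∂f/∂x = 4*x*y
  ∂f/∂y = 2*x^2 - 2*y*z + z^2
  ∂f/∂z = y*(-y + 2*z).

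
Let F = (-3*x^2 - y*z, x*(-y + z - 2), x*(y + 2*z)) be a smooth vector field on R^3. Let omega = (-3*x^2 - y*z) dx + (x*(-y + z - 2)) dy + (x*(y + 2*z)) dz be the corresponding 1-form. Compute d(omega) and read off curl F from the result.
d(omega) = (0) dy ∧ dz + (-2*y - 2*z) dz ∧ dx + (-y + 2*z - 2) dx ∧ dy; curl F = (0, -2*y - 2*z, -y + 2*z - 2)

d omega = sum_{i<j} (∂f_j/∂x_i - ∂f_i/∂x_j) dx_i ∧ dx_j. Under the identification (dy ∧ dz, dz ∧ dx, dx ∧ dy) ↔ (e_x, e_y, e_z), the coefficients are exactly the components of curl F. Compute:
  ∂R/∂y - ∂Q/∂z = (x) - (x) = 0
  ∂P/∂z - ∂R/∂x = (-y) - (y + 2*z) = -2*y - 2*z
  ∂Q/∂x - ∂P/∂y = (-y + z - 2) - (-z) = -y + 2*z - 2.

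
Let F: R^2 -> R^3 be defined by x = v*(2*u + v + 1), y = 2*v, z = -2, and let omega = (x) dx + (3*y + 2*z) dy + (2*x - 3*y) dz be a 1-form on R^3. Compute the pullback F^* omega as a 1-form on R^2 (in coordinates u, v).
F^* omega = (2*v^2*(2*u + v + 1)) du + (4*u^2*v + 6*u*v^2 + 4*u*v + 2*v^3 + 3*v^2 + 13*v - 8) dv

Using F^*(f dg) = (f ∘ F) d(g ∘ F), substitute each coordinate x_i by F_i(u, v) in f_i, and replace dx_i by d F_i = (∂F_i/∂u) du + (∂F_i/∂v) dv.
  For the x component: f_1(F) = v*(2*u + v + 1); d F_1 = (2*v) du + (2*u + 2*v + 1) dv
  For the y component: f_2(F) = 6*v - 4; d F_2 = (0) du + (2) dv
  For the z component: f_3(F) = 2*v*(2*u + v - 2); d F_3 = (0) du + (0) dv
Combining and collecting du, dv coefficients:
  coeff of du: 2*v^2*(2*u + v + 1)
  coeff of dv: 4*u^2*v + 6*u*v^2 + 4*u*v + 2*v^3 + 3*v^2 + 13*v - 8
F^* omega = (2*v^2*(2*u + v + 1)) du + (4*u^2*v + 6*u*v^2 + 4*u*v + 2*v^3 + 3*v^2 + 13*v - 8) dv.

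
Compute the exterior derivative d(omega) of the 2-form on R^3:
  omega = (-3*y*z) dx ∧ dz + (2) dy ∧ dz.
d(omega) = (3*z) dx ∧ dy ∧ dz

For a 2-form omega = sum_{i<j} g_{ij} dx_i ∧ dx_j, the exterior derivative is
  d(omega) = sum_{i<j} d(g_{ij}) ∧ dx_i ∧ dx_j = sum_{i<j, k} (∂g_{ij}/∂x_k) dx_k ∧ dx_i ∧ dx_j.
Expand each term, using dx_k ∧ dx_i ∧ dx_j = sgn(permutation) dx_{(a)} ∧ dx_{(b)} ∧ dx_{(c)} with (a < b < c) sorted:
  d(-3*y*z) includes (∂/∂y)(-3*y*z) dy = (-3*z) dy, which multiplied by dx ∧ dz gives (3*z) dx ∧ dy ∧ dz
Collecting like 3-forms: d(omega) = (3*z) dx ∧ dy ∧ dz.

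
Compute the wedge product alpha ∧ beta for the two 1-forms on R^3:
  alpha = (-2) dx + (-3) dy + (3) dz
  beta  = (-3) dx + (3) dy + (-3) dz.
alpha ∧ beta = (-15) dx ∧ dy + (15) dx ∧ dz

Distribute the wedge, using dx_i ∧ dx_j = -dx_j ∧ dx_i and dx_i ∧ dx_i = 0. For each pair (i, j) with i < j, the coefficient of dx_i ∧ dx_j in alpha ∧ beta is (alpha_i * beta_j - alpha_j * beta_i). Collecting: alpha ∧ beta = (-15) dx ∧ dy + (15) dx ∧ dz.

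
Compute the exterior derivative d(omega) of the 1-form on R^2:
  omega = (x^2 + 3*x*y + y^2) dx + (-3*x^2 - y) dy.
d(omega) = (-9*x - 2*y) dx ∧ dy

For a 1-form omega = sum_i f_i dx_i, the exterior derivative is
  d(omega) = sum_{i < j} (∂f_j/∂x_i - ∂f_i/∂x_j) dx_i ∧ dx_j.
  coefficient of dx ∧ dy: ∂f_2/∂x - ∂f_1/∂y = ∂(-3*x^2 - y)/∂x - ∂(x^2 + 3*x*y + y^2)/∂y = -9*x - 2*y
Assembling: d(omega) = (-9*x - 2*y) dx ∧ dy.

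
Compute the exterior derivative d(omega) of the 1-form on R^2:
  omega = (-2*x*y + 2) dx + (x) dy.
d(omega) = (2*x + 1) dx ∧ dy

For a 1-form omega = sum_i f_i dx_i, the exterior derivative is
  d(omega) = sum_{i < j} (∂f_j/∂x_i - ∂f_i/∂x_j) dx_i ∧ dx_j.
  coefficient of dx ∧ dy: ∂f_2/∂x - ∂f_1/∂y = ∂(x)/∂x - ∂(-2*x*y + 2)/∂y = 2*x + 1
Assembling: d(omega) = (2*x + 1) dx ∧ dy.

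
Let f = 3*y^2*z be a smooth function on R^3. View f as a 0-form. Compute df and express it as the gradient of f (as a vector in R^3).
df = (0) dx + (6*y*z) dy + (3*y^2) dz; grad f = (0, 6*y*z, 3*y^2)

For a 0-form f, d f = (∂f/∂x) dx + (∂f/∂y) dy + (∂f/∂z) dz. The components of the vector representation are exactly the entries of grad f in Cartesian coordinates:
  ∂f/∂x = 0
  ∂f/∂y = 6*y*z
  ∂f/∂z = 3*y^2.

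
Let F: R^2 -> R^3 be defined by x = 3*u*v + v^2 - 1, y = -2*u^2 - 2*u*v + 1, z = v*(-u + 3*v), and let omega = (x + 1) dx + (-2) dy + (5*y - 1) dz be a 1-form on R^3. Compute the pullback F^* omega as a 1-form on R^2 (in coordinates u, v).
F^* omega = (10*u^2*v + 19*u*v^2 + 8*u + 3*v^3) du + (10*u^3 - 41*u^2*v - 51*u*v^2 + 2*v^3 + 24*v) dv

Using F^*(f dg) = (f ∘ F) d(g ∘ F), substitute each coordinate x_i by F_i(u, v) in f_i, and replace dx_i by d F_i = (∂F_i/∂u) du + (∂F_i/∂v) dv.
  For the x component: f_1(F) = v*(3*u + v); d F_1 = (3*v) du + (3*u + 2*v) dv
  For the y component: f_2(F) = -2; d F_2 = (-4*u - 2*v) du + (-2*u) dv
  For the z component: f_3(F) = -10*u^2 - 10*u*v + 4; d F_3 = (-v) du + (-u + 6*v) dv
Combining and collecting du, dv coefficients:
  coeff of du: 10*u^2*v + 19*u*v^2 + 8*u + 3*v^3
  coeff of dv: 10*u^3 - 41*u^2*v - 51*u*v^2 + 2*v^3 + 24*v
F^* omega = (10*u^2*v + 19*u*v^2 + 8*u + 3*v^3) du + (10*u^3 - 41*u^2*v - 51*u*v^2 + 2*v^3 + 24*v) dv.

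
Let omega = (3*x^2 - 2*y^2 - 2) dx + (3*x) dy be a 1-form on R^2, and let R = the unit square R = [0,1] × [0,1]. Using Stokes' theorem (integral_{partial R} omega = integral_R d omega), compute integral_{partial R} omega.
integral_(partial R) omega = 5

Stokes: integral_partial_R omega = integral_R d omega with d omega = (∂Q/∂x - ∂P/∂y) dx ∧ dy.
  ∂Q/∂x = 3
  ∂P/∂y = -4*y
  integrand = ∂Q/∂x - ∂P/∂y = 4*y + 3.
Integrating over R: integral_0^1 integral_0^1 (4*y + 3) dx dy = 5.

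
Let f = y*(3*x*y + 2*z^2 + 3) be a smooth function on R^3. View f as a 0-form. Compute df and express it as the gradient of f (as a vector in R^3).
df = (3*y^2) dx + (6*x*y + 2*z^2 + 3) dy + (4*y*z) dz; grad f = (3*y^2, 6*x*y + 2*z^2 + 3, 4*y*z)

For a 0-form f, d f = (∂f/∂x) dx + (∂f/∂y) dy + (∂f/∂z) dz. The components of the vector representation are exactly the entries of grad f in Cartesian coordinates:
  ∂f/∂x = 3*y^2
  ∂f/∂y = 6*x*y + 2*z^2 + 3
  ∂f/∂z = 4*y*z.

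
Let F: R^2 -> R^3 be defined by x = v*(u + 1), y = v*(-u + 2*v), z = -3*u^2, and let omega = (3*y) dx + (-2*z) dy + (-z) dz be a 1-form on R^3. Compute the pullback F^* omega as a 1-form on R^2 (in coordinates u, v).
F^* omega = (-18*u^3 - 6*u^2*v - 3*u*v^2 + 6*v^3) du + (-6*u^3 + 21*u^2*v + 6*u*v^2 - 3*u*v + 6*v^2) dv

Using F^*(f dg) = (f ∘ F) d(g ∘ F), substitute each coordinate x_i by F_i(u, v) in f_i, and replace dx_i by d F_i = (∂F_i/∂u) du + (∂F_i/∂v) dv.
  For the x component: f_1(F) = 3*v*(-u + 2*v); d F_1 = (v) du + (u + 1) dv
  For the y component: f_2(F) = 6*u^2; d F_2 = (-v) du + (-u + 4*v) dv
  For the z component: f_3(F) = 3*u^2; d F_3 = (-6*u) du + (0) dv
Combining and collecting du, dv coefficients:
  coeff of du: -18*u^3 - 6*u^2*v - 3*u*v^2 + 6*v^3
  coeff of dv: -6*u^3 + 21*u^2*v + 6*u*v^2 - 3*u*v + 6*v^2
F^* omega = (-18*u^3 - 6*u^2*v - 3*u*v^2 + 6*v^3) du + (-6*u^3 + 21*u^2*v + 6*u*v^2 - 3*u*v + 6*v^2) dv.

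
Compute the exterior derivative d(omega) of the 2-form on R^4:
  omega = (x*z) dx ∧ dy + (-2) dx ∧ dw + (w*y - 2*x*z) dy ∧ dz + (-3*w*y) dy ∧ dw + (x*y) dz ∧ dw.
d(omega) = (x - 2*z) dx ∧ dy ∧ dz + (x + y) dy ∧ dz ∧ dw + (y) dx ∧ dz ∧ dw

For a 2-form omega = sum_{i<j} g_{ij} dx_i ∧ dx_j, the exterior derivative is
  d(omega) = sum_{i<j} d(g_{ij}) ∧ dx_i ∧ dx_j = sum_{i<j, k} (∂g_{ij}/∂x_k) dx_k ∧ dx_i ∧ dx_j.
Expand each term, using dx_k ∧ dx_i ∧ dx_j = sgn(permutation) dx_{(a)} ∧ dx_{(b)} ∧ dx_{(c)} with (a < b < c) sorted:
  d(x*z) includes (∂/∂z)(x*z) dz = (x) dz, which multiplied by dx ∧ dy gives (x) dx ∧ dy ∧ dz
  d(w*y - 2*x*z) includes (∂/∂x)(w*y - 2*x*z) dx = (-2*z) dx, which multiplied by dy ∧ dz gives (-2*z) dx ∧ dy ∧ dz
  d(w*y - 2*x*z) includes (∂/∂w)(w*y - 2*x*z) dw = (y) dw, which multiplied by dy ∧ dz gives (y) dy ∧ dz ∧ dw
  d(x*y) includes (∂/∂x)(x*y) dx = (y) dx, which multiplied by dz ∧ dw gives (y) dx ∧ dz ∧ dw
  d(x*y) includes (∂/∂y)(x*y) dy = (x) dy, which multiplied by dz ∧ dw gives (x) dy ∧ dz ∧ dw
Collecting like 3-forms: d(omega) = (x - 2*z) dx ∧ dy ∧ dz + (x + y) dy ∧ dz ∧ dw + (y) dx ∧ dz ∧ dw.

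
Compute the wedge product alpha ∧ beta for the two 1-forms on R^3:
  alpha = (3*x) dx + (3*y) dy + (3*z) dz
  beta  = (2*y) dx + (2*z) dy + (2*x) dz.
alpha ∧ beta = (6*x*z - 6*y^2) dx ∧ dy + (6*x^2 - 6*y*z) dx ∧ dz + (6*x*y - 6*z^2) dy ∧ dz

Distribute the wedge, using dx_i ∧ dx_j = -dx_j ∧ dx_i and dx_i ∧ dx_i = 0. For each pair (i, j) with i < j, the coefficient of dx_i ∧ dx_j in alpha ∧ beta is (alpha_i * beta_j - alpha_j * beta_i). Collecting: alpha ∧ beta = (6*x*z - 6*y^2) dx ∧ dy + (6*x^2 - 6*y*z) dx ∧ dz + (6*x*y - 6*z^2) dy ∧ dz.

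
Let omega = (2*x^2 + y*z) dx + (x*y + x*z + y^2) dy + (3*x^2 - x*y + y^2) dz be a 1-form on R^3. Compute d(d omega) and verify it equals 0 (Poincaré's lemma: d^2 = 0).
d(d omega) = 0

Step 1: d omega = sum_{i<j} (∂f_j/∂x_i - ∂f_i/∂x_j) dx_i ∧ dx_j:
  coeff of dx ∧ dy: y
  coeff of dx ∧ dz: 6*x - 2*y
  coeff of dy ∧ dz: -2*x + 2*y
Step 2: Apply d again to each 2-form coefficient. The only possible 3-form in R^3 is dx ∧ dy ∧ dz, with coefficient
  ∂(coeff of dy∧dz)/∂x - ∂(coeff of dx∧dz)/∂y + ∂(coeff of dx∧dy)/∂z
  = ∂/∂x (-2*x + 2*y) - ∂/∂y (6*x - 2*y) + ∂/∂z (y).
Each of these terms simplifies to sums of mixed partials that cancel in pairs. The result is 0 (by equality of mixed partials for smooth functions — Schwarz / Clairaut).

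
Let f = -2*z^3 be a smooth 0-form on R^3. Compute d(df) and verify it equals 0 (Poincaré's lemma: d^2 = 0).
d(df) = 0

Step 1: df = sum_i (∂f/∂x_i) dx_i = (0) dx + (0) dy + (-6*z^2) dz.
Step 2: Apply d again. Using the 1-form formula, the coefficient of dx ∧ dy in d(df) is ∂^2 f/∂x ∂y - ∂^2 f/∂y ∂x = (0) - (0) = 0 (equality of mixed partials for smooth f).
Similarly for dx ∧ dz and dy ∧ dz — all coefficients vanish. So d(df) = 0.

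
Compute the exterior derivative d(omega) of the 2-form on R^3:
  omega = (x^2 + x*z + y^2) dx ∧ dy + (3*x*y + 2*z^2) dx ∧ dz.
d(omega) = (-2*x) dx ∧ dy ∧ dz

For a 2-form omega = sum_{i<j} g_{ij} dx_i ∧ dx_j, the exterior derivative is
  d(omega) = sum_{i<j} d(g_{ij}) ∧ dx_i ∧ dx_j = sum_{i<j, k} (∂g_{ij}/∂x_k) dx_k ∧ dx_i ∧ dx_j.
Expand each term, using dx_k ∧ dx_i ∧ dx_j = sgn(permutation) dx_{(a)} ∧ dx_{(b)} ∧ dx_{(c)} with (a < b < c) sorted:
  d(x^2 + x*z + y^2) includes (∂/∂z)(x^2 + x*z + y^2) dz = (x) dz, which multiplied by dx ∧ dy gives (x) dx ∧ dy ∧ dz
  d(3*x*y + 2*z^2) includes (∂/∂y)(3*x*y + 2*z^2) dy = (3*x) dy, which multiplied by dx ∧ dz gives (-3*x) dx ∧ dy ∧ dz
Collecting like 3-forms: d(omega) = (-2*x) dx ∧ dy ∧ dz.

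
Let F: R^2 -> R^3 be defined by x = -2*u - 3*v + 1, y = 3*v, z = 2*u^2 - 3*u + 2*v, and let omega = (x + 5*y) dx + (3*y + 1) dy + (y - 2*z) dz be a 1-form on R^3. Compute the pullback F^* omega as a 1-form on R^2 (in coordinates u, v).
F^* omega = (-16*u^3 + 36*u^2 - 4*u*v - 14*u - 21*v - 2) du + (-8*u^2 + 18*u - 11*v) dv

Using F^*(f dg) = (f ∘ F) d(g ∘ F), substitute each coordinate x_i by F_i(u, v) in f_i, and replace dx_i by d F_i = (∂F_i/∂u) du + (∂F_i/∂v) dv.
  For the x component: f_1(F) = -2*u + 12*v + 1; d F_1 = (-2) du + (-3) dv
  For the y component: f_2(F) = 9*v + 1; d F_2 = (0) du + (3) dv
  For the z component: f_3(F) = -4*u^2 + 6*u - v; d F_3 = (4*u - 3) du + (2) dv
Combining and collecting du, dv coefficients:
  coeff of du: -16*u^3 + 36*u^2 - 4*u*v - 14*u - 21*v - 2
  coeff of dv: -8*u^2 + 18*u - 11*v
F^* omega = (-16*u^3 + 36*u^2 - 4*u*v - 14*u - 21*v - 2) du + (-8*u^2 + 18*u - 11*v) dv.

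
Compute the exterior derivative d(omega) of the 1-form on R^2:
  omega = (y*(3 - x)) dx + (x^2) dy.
d(omega) = (3*x - 3) dx ∧ dy

For a 1-form omega = sum_i f_i dx_i, the exterior derivative is
  d(omega) = sum_{i < j} (∂f_j/∂x_i - ∂f_i/∂x_j) dx_i ∧ dx_j.
  coefficient of dx ∧ dy: ∂f_2/∂x - ∂f_1/∂y = ∂(x^2)/∂x - ∂(y*(3 - x))/∂y = 3*x - 3
Assembling: d(omega) = (3*x - 3) dx ∧ dy.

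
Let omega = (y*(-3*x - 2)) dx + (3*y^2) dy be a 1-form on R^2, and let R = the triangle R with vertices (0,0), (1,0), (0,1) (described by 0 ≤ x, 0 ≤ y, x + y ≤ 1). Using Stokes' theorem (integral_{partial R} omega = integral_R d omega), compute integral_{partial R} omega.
integral_(partial R) omega = 3/2

Stokes: integral_partial_R omega = integral_R d omega with d omega = (∂Q/∂x - ∂P/∂y) dx ∧ dy.
  ∂Q/∂x = 0
  ∂P/∂y = -3*x - 2
  integrand = ∂Q/∂x - ∂P/∂y = 3*x + 2.
Integrating over R: integral_0^1 integral_0^{1-x} (3*x + 2) dy dx = 3/2.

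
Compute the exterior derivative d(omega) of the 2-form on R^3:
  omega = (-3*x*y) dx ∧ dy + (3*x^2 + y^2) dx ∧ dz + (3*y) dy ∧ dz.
d(omega) = (-2*y) dx ∧ dy ∧ dz

For a 2-form omega = sum_{i<j} g_{ij} dx_i ∧ dx_j, the exterior derivative is
  d(omega) = sum_{i<j} d(g_{ij}) ∧ dx_i ∧ dx_j = sum_{i<j, k} (∂g_{ij}/∂x_k) dx_k ∧ dx_i ∧ dx_j.
Expand each term, using dx_k ∧ dx_i ∧ dx_j = sgn(permutation) dx_{(a)} ∧ dx_{(b)} ∧ dx_{(c)} with (a < b < c) sorted:
  d(3*x^2 + y^2) includes (∂/∂y)(3*x^2 + y^2) dy = (2*y) dy, which multiplied by dx ∧ dz gives (-2*y) dx ∧ dy ∧ dz
Collecting like 3-forms: d(omega) = (-2*y) dx ∧ dy ∧ dz.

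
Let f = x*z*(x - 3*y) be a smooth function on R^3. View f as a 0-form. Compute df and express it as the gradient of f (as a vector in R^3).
df = (z*(2*x - 3*y)) dx + (-3*x*z) dy + (x*(x - 3*y)) dz; grad f = (z*(2*x - 3*y), -3*x*z, x*(x - 3*y))

For a 0-form f, d f = (∂f/∂x) dx + (∂f/∂y) dy + (∂f/∂z) dz. The components of the vector representation are exactly the entries of grad f in Cartesian coordinates:
  ∂f/∂x = z*(2*x - 3*y)
  ∂f/∂y = -3*x*z
  ∂f/∂z = x*(x - 3*y).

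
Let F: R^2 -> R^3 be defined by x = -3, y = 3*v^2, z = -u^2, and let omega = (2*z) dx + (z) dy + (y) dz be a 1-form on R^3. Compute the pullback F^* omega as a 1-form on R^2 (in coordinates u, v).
F^* omega = (-6*u*v^2) du + (-6*u^2*v) dv

Using F^*(f dg) = (f ∘ F) d(g ∘ F), substitute each coordinate x_i by F_i(u, v) in f_i, and replace dx_i by d F_i = (∂F_i/∂u) du + (∂F_i/∂v) dv.
  For the x component: f_1(F) = -2*u^2; d F_1 = (0) du + (0) dv
  For the y component: f_2(F) = -u^2; d F_2 = (0) du + (6*v) dv
  For the z component: f_3(F) = 3*v^2; d F_3 = (-2*u) du + (0) dv
Combining and collecting du, dv coefficients:
  coeff of du: -6*u*v^2
  coeff of dv: -6*u^2*v
F^* omega = (-6*u*v^2) du + (-6*u^2*v) dv.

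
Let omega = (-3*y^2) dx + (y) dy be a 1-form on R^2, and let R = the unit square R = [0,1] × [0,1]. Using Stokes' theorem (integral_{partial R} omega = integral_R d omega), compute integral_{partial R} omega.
integral_(partial R) omega = 3

Stokes: integral_partial_R omega = integral_R d omega with d omega = (∂Q/∂x - ∂P/∂y) dx ∧ dy.
  ∂Q/∂x = 0
  ∂P/∂y = -6*y
  integrand = ∂Q/∂x - ∂P/∂y = 6*y.
Integrating over R: integral_0^1 integral_0^1 (6*y) dx dy = 3.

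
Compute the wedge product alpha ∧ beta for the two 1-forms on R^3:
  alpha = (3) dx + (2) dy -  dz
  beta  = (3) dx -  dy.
alpha ∧ beta = (-9) dx ∧ dy + (3) dx ∧ dz + (-1) dy ∧ dz

Distribute the wedge, using dx_i ∧ dx_j = -dx_j ∧ dx_i and dx_i ∧ dx_i = 0. For each pair (i, j) with i < j, the coefficient of dx_i ∧ dx_j in alpha ∧ beta is (alpha_i * beta_j - alpha_j * beta_i). Collecting: alpha ∧ beta = (-9) dx ∧ dy + (3) dx ∧ dz + (-1) dy ∧ dz.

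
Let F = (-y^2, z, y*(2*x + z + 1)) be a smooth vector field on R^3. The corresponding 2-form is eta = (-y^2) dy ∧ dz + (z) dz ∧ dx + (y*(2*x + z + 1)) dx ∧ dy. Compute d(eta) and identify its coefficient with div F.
d(eta) = (y) dx ∧ dy ∧ dz; div F = y

For a 2-form in R^3 of the form above, applying d gives a 3-form with coefficient ∂P/∂x + ∂Q/∂y + ∂R/∂z:
  ∂P/∂x = 0
  ∂Q/∂y = 0
  ∂R/∂z = y
Sum = y, which is exactly div F.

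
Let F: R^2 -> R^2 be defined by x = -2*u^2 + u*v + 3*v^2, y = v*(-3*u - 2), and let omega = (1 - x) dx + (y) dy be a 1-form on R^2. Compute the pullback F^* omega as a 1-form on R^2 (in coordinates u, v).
F^* omega = (-8*u^3 + 6*u^2*v + 20*u*v^2 - 4*u - 3*v^3 + 6*v^2 + v) du + (2*u^3 + 20*u^2*v - 9*u*v^2 + 12*u*v + u - 18*v^3 + 10*v) dv

Using F^*(f dg) = (f ∘ F) d(g ∘ F), substitute each coordinate x_i by F_i(u, v) in f_i, and replace dx_i by d F_i = (∂F_i/∂u) du + (∂F_i/∂v) dv.
  For the x component: f_1(F) = 2*u^2 - u*v - 3*v^2 + 1; d F_1 = (-4*u + v) du + (u + 6*v) dv
  For the y component: f_2(F) = v*(-3*u - 2); d F_2 = (-3*v) du + (-3*u - 2) dv
Combining and collecting du, dv coefficients:
  coeff of du: -8*u^3 + 6*u^2*v + 20*u*v^2 - 4*u - 3*v^3 + 6*v^2 + v
  coeff of dv: 2*u^3 + 20*u^2*v - 9*u*v^2 + 12*u*v + u - 18*v^3 + 10*v
F^* omega = (-8*u^3 + 6*u^2*v + 20*u*v^2 - 4*u - 3*v^3 + 6*v^2 + v) du + (2*u^3 + 20*u^2*v - 9*u*v^2 + 12*u*v + u - 18*v^3 + 10*v) dv.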